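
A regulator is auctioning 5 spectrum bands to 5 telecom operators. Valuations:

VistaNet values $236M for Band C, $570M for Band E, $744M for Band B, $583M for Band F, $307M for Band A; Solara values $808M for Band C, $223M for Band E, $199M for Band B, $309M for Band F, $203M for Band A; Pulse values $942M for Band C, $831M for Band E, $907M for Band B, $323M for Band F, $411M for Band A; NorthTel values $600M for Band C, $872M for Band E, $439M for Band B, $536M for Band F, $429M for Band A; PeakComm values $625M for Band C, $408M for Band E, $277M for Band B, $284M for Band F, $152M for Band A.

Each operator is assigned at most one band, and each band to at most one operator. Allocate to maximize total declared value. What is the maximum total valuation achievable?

Maximum total: $3322M

Treat this as an assignment problem: match each operator to one band.
Optimal: VistaNet→Band F ($583M), Solara→Band C ($808M), Pulse→Band B ($907M), NorthTel→Band E ($872M), PeakComm→Band A ($152M) — total 583+808+907+872+152 = $3322M.
Column-greedy (each band in turn goes to its best remaining operator) gives $3019M, worse by 303.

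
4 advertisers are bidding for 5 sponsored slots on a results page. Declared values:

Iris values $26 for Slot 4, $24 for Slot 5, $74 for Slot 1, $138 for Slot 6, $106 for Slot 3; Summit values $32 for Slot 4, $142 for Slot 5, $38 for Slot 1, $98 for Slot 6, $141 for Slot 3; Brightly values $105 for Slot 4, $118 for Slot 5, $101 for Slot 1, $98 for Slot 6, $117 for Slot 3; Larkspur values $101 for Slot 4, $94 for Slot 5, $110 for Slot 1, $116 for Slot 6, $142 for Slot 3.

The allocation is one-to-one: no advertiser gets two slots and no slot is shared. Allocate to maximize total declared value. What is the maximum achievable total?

Max total: $527

This is a one-to-one assignment (maximum-weight bipartite matching).
Optimal: Iris→Slot 6 ($138), Summit→Slot 5 ($142), Brightly→Slot 4 ($105), Larkspur→Slot 3 ($142) — total 138+142+105+142 = $527.
Row-greedy (each advertiser in turn takes its best remaining slot) gives $507, worse by 20.
Next-best assignment: Iris→Slot 6, Summit→Slot 5, Brightly→Slot 1, Larkspur→Slot 3 = $523.
Swapping Brightly↔Larkspur (Brightly→Slot 3 $117, Larkspur→Slot 4 $101) loses 29.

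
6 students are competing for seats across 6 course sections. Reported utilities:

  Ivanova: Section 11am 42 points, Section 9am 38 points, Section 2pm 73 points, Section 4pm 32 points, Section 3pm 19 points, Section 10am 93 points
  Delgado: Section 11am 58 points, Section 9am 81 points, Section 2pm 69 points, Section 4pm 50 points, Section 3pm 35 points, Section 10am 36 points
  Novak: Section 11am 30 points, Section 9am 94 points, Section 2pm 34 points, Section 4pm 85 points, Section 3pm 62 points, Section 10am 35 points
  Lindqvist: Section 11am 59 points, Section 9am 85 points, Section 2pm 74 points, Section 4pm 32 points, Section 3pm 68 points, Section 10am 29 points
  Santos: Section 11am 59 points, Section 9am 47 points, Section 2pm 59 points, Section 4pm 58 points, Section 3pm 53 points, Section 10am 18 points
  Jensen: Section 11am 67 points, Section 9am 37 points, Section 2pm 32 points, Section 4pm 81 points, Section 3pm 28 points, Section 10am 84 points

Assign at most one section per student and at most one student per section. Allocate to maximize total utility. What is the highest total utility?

Maximum total: 464 points

This is a one-to-one assignment (maximum-weight bipartite matching).
Optimal: Ivanova→Section 10am (93 points), Delgado→Section 2pm (69 points), Novak→Section 9am (94 points), Lindqvist→Section 3pm (68 points), Santos→Section 11am (59 points), Jensen→Section 4pm (81 points) — total 93+69+94+68+59+81 = 464 points.
Row-greedy (each student in turn takes its best remaining section) gives 420 points, worse by 44.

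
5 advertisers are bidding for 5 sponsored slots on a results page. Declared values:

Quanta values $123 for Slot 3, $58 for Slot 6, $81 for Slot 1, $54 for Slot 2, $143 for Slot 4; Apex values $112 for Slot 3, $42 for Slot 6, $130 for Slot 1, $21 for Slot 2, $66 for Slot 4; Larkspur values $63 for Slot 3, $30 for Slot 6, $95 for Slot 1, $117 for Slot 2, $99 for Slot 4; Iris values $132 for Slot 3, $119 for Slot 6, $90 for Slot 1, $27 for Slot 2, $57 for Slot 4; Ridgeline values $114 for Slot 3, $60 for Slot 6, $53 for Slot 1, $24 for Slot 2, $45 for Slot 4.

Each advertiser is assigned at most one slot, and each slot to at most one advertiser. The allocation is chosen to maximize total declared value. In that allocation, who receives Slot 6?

This is a one-to-one assignment (maximum-weight bipartite matching).
Optimal: Quanta→Slot 4 ($143), Apex→Slot 1 ($130), Larkspur→Slot 2 ($117), Iris→Slot 6 ($119), Ridgeline→Slot 3 ($114) — total 143+130+117+119+114 = $623.
Max-entry greedy (repeatedly take the single best remaining cell) gives $582, worse by 41.
Swapping Iris↔Apex (Iris→Slot 1 $90, Apex→Slot 6 $42) loses 117.
No other one-to-one assignment exceeds $623.
Iris's own top slot is Slot 3 ($132), but forcing Iris→Slot 3 and reassigning the rest optimally gives only $582 — worse by 41.

Iris receives Slot 6.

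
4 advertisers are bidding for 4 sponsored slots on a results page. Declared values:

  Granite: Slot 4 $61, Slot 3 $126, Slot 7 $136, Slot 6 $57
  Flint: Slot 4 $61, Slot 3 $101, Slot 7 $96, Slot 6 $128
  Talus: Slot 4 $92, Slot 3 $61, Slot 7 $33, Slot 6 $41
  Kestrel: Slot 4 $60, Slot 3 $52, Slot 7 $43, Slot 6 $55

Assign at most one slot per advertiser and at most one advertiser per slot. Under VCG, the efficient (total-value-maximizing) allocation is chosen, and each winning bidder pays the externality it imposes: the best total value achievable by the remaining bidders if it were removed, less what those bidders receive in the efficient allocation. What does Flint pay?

Efficient allocation: Granite→Slot 7 ($136), Flint→Slot 6 ($128), Talus→Slot 4 ($92), Kestrel→Slot 3 ($52); total welfare W = $408.
Flint receives Slot 6 at value $128, so the others get W − 128 = $280.
Without Flint: best allocation of the remaining 3 bidders over all 4 slots is Granite→Slot 7 ($136), Talus→Slot 4 ($92), Kestrel→Slot 6 ($55), total $283.
VCG payment = (others' best without Flint) − (others' welfare with Flint) = 283 − 280 = $3.

Flint pays $3.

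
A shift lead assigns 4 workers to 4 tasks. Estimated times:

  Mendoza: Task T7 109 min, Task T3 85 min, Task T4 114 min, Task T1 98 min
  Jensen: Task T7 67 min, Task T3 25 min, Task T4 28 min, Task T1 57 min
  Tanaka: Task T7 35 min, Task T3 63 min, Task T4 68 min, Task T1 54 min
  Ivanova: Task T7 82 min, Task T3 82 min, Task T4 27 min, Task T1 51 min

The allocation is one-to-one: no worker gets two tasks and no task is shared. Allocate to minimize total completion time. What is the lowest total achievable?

Min total: 185 min

This is a one-to-one assignment (minimum-cost bipartite matching).
Optimal: Mendoza→Task T1 (98 min), Jensen→Task T3 (25 min), Tanaka→Task T7 (35 min), Ivanova→Task T4 (27 min) — total 98+25+35+27 = 185 min.
Row-greedy (each worker in turn takes its cheapest remaining task) gives 199 min, worse by 14.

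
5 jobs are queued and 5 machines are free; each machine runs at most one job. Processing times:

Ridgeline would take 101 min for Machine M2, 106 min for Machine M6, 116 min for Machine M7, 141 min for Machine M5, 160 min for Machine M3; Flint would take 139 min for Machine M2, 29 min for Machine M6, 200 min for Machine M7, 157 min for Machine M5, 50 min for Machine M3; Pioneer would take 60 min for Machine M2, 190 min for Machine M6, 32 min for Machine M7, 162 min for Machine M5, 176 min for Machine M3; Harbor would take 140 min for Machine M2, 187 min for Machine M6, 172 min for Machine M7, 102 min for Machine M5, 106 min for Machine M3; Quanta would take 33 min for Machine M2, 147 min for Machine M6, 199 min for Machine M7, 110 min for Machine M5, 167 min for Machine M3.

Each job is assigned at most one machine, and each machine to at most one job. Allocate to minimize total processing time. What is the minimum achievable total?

Min total: 323 min

Optimal: Ridgeline→Machine M6 (106 min), Flint→Machine M3 (50 min), Pioneer→Machine M7 (32 min), Harbor→Machine M5 (102 min), Quanta→Machine M2 (33 min) — total 106+50+32+102+33 = 323 min.
Min-entry greedy (repeatedly take the single cheapest remaining cell) gives 356 min, worse by 33.
Next-best assignment: Ridgeline→Machine M5, Flint→Machine M6, Pioneer→Machine M7, Harbor→Machine M3, Quanta→Machine M2 = 341 min.
Swapping Harbor↔Flint (Harbor→Machine M3 106 min, Flint→Machine M5 157 min) adds 111.
Every other assignment is strictly worse.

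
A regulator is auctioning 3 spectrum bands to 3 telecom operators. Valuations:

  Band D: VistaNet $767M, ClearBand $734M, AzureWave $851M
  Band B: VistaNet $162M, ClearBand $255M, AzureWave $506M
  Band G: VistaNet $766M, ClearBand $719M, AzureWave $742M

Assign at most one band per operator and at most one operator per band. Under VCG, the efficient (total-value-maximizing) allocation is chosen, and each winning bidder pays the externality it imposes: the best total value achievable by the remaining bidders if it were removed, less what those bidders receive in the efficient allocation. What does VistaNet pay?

VistaNet pays $330M.

Efficient allocation: VistaNet→Band G ($766M), ClearBand→Band D ($734M), AzureWave→Band B ($506M); total welfare W = $2006M.
VistaNet receives Band G at value $766M, so the others get W − 766 = $1240M.
Without VistaNet: best allocation of the remaining 2 bidders over all 3 bands is ClearBand→Band G ($719M), AzureWave→Band D ($851M), total $1570M.
VCG payment = (others' best without VistaNet) − (others' welfare with VistaNet) = 1570 − 1240 = $330M.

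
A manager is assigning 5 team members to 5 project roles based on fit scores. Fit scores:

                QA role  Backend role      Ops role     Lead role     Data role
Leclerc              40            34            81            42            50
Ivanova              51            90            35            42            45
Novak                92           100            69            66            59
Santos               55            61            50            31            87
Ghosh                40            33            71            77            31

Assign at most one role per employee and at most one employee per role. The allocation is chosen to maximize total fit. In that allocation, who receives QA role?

Optimal: Leclerc→Ops role (81 pts), Ivanova→Backend role (90 pts), Novak→QA role (92 pts), Santos→Data role (87 pts), Ghosh→Lead role (77 pts) — total 81+90+92+87+77 = 427 pts.
Swapping Santos↔Leclerc (Santos→Ops role 50 pts, Leclerc→Data role 50 pts) loses 68.
Novak's own top role is Backend role (100 pts), but forcing Novak→Backend role and reassigning the rest optimally gives only 396 pts — worse by 31.

Novak receives QA role.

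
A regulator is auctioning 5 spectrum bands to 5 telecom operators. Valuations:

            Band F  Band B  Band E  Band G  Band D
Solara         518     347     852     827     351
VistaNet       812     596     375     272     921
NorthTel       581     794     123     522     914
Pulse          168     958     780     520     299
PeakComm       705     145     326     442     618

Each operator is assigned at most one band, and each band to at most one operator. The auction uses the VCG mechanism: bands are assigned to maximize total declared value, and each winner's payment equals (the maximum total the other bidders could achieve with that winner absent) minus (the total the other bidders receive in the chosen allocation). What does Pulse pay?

Pulse pays $25M.

Efficient allocation: Solara→Band G ($827M), VistaNet→Band D ($921M), NorthTel→Band B ($794M), Pulse→Band E ($780M), PeakComm→Band F ($705M); total welfare W = $4027M.
Pulse receives Band E at value $780M, so the others get W − 780 = $3247M.
Without Pulse: best allocation of the remaining 4 bidders over all 5 bands is Solara→Band E ($852M), VistaNet→Band D ($921M), NorthTel→Band B ($794M), PeakComm→Band F ($705M), total $3272M.
VCG payment = (others' best without Pulse) − (others' welfare with Pulse) = 3272 − 3247 = $25M.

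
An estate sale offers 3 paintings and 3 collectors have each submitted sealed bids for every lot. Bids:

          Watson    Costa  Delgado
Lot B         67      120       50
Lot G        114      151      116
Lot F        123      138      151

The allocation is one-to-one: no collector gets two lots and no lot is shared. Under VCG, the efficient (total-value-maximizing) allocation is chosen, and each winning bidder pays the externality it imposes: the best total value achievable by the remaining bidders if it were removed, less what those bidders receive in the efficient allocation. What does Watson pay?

Efficient allocation: Watson→Lot G ($114), Costa→Lot B ($120), Delgado→Lot F ($151); total welfare W = $385.
Watson receives Lot G at value $114, so the others get W − 114 = $271.
Without Watson: best allocation of the remaining 2 bidders over all 3 lots is Costa→Lot G ($151), Delgado→Lot F ($151), total $302.
VCG payment = (others' best without Watson) − (others' welfare with Watson) = 302 − 271 = $31.

Watson pays $31.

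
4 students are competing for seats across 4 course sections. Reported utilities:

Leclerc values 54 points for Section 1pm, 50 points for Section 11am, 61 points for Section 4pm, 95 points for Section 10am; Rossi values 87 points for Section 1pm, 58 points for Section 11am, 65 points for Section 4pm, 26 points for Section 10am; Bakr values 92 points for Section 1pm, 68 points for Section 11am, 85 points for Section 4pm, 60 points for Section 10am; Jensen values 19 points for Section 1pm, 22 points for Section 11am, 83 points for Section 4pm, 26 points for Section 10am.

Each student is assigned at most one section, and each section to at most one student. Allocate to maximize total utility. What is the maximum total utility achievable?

Max total: 333 points

Optimal: Leclerc→Section 10am (95 points), Rossi→Section 1pm (87 points), Bakr→Section 11am (68 points), Jensen→Section 4pm (83 points) — total 95+87+68+83 = 333 points.
Row-greedy (each student in turn takes its best remaining section) gives 289 points, worse by 44.
Next-best assignment: Leclerc→Section 10am, Rossi→Section 11am, Bakr→Section 1pm, Jensen→Section 4pm = 328 points.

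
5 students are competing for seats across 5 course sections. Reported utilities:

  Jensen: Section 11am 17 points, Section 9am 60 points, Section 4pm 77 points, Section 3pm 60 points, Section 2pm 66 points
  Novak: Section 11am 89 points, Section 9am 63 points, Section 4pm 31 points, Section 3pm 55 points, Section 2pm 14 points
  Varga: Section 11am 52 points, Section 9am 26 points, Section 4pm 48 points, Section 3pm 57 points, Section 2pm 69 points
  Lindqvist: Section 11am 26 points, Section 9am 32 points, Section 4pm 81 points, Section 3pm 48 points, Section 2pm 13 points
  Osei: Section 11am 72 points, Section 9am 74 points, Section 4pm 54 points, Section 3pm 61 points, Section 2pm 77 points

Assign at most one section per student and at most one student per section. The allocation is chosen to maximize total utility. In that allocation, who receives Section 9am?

This is the linear assignment problem.
Optimal: Jensen→Section 3pm (60 points), Novak→Section 11am (89 points), Varga→Section 2pm (69 points), Lindqvist→Section 4pm (81 points), Osei→Section 9am (74 points) — total 60+89+69+81+74 = 373 points.
Next-best assignment: Jensen→Section 2pm, Novak→Section 11am, Varga→Section 3pm, Lindqvist→Section 4pm, Osei→Section 9am = 367 points.
Swapping Lindqvist↔Jensen (Lindqvist→Section 3pm 48 points, Jensen→Section 4pm 77 points) loses 16.
Osei's own top section is Section 2pm (77 points), but forcing Osei→Section 2pm and reassigning the rest optimally gives only 364 points — worse by 9.

Osei receives Section 9am.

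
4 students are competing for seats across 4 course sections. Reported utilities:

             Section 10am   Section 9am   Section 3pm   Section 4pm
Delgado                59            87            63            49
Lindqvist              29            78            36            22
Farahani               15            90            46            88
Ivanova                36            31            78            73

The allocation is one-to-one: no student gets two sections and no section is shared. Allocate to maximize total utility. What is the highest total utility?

Max total: 303 points

Optimal: Delgado→Section 10am (59 points), Lindqvist→Section 9am (78 points), Farahani→Section 4pm (88 points), Ivanova→Section 3pm (78 points) — total 59+78+88+78 = 303 points.
Max-entry greedy (repeatedly take the single best remaining cell) gives 249 points, worse by 54.
Next-best assignment: Delgado→Section 9am, Lindqvist→Section 10am, Farahani→Section 4pm, Ivanova→Section 3pm = 282 points.
Swapping Delgado↔Lindqvist (Delgado→Section 9am 87 points, Lindqvist→Section 10am 29 points) loses 21.
No other one-to-one assignment exceeds 303 points.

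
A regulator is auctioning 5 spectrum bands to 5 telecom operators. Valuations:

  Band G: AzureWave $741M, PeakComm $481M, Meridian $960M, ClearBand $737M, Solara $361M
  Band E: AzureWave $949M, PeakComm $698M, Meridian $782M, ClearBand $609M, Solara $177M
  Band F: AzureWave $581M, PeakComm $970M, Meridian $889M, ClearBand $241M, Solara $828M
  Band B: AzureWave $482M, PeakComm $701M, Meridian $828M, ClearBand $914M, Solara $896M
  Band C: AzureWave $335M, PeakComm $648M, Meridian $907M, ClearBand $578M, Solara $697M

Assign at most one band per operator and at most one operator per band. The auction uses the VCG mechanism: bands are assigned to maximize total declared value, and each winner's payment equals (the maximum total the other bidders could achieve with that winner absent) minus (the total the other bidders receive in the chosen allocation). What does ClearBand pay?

ClearBand pays $199M.

Efficient allocation: AzureWave→Band E ($949M), PeakComm→Band F ($970M), Meridian→Band G ($960M), ClearBand→Band B ($914M), Solara→Band C ($697M); total welfare W = $4490M.
ClearBand receives Band B at value $914M, so the others get W − 914 = $3576M.
Without ClearBand: best allocation of the remaining 4 bidders over all 5 bands is AzureWave→Band E ($949M), PeakComm→Band F ($970M), Meridian→Band G ($960M), Solara→Band B ($896M), total $3775M.
VCG payment = (others' best without ClearBand) − (others' welfare with ClearBand) = 3775 − 3576 = $199M.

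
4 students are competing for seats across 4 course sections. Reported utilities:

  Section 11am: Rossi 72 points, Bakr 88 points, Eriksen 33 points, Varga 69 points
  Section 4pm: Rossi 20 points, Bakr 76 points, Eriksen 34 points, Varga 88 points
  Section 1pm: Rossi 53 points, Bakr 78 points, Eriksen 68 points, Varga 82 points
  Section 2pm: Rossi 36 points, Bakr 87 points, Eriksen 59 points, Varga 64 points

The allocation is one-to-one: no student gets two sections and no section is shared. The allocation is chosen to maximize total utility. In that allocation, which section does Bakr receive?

Bakr receives Section 2pm.

Optimal: Rossi→Section 11am (72 points), Bakr→Section 2pm (87 points), Eriksen→Section 1pm (68 points), Varga→Section 4pm (88 points) — total 72+87+68+88 = 315 points.
Column-greedy (each section in turn goes to its best remaining student) gives 280 points, worse by 35.
Next-best assignment: Rossi→Section 11am, Bakr→Section 1pm, Eriksen→Section 2pm, Varga→Section 4pm = 297 points.
No other one-to-one assignment exceeds 315 points.
Bakr's own top section is Section 11am (88 points), but forcing Bakr→Section 11am and reassigning the rest optimally gives only 288 points — worse by 27.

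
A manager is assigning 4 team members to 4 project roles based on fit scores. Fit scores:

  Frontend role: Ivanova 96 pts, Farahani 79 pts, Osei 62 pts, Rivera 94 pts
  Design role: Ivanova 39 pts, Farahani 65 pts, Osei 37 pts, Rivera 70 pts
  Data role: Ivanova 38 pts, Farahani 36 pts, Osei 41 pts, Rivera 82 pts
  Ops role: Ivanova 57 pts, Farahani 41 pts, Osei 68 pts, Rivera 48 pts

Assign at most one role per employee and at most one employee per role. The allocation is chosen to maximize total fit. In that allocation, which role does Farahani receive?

This is the linear assignment problem.
Optimal: Ivanova→Frontend role (96 pts), Farahani→Design role (65 pts), Osei→Ops role (68 pts), Rivera→Data role (82 pts) — total 96+65+68+82 = 311 pts.
Column-greedy (each role in turn goes to its best remaining employee) gives 248 pts, worse by 63.
Next-best assignment: Ivanova→Frontend role, Farahani→Data role, Osei→Ops role, Rivera→Design role = 270 pts.
Swapping Ivanova↔Osei (Ivanova→Ops role 57 pts, Osei→Frontend role 62 pts) loses 45.
Farahani's own top role is Frontend role (79 pts), but forcing Farahani→Frontend role and reassigning the rest optimally gives only 268 pts — worse by 43.

Farahani receives Design role.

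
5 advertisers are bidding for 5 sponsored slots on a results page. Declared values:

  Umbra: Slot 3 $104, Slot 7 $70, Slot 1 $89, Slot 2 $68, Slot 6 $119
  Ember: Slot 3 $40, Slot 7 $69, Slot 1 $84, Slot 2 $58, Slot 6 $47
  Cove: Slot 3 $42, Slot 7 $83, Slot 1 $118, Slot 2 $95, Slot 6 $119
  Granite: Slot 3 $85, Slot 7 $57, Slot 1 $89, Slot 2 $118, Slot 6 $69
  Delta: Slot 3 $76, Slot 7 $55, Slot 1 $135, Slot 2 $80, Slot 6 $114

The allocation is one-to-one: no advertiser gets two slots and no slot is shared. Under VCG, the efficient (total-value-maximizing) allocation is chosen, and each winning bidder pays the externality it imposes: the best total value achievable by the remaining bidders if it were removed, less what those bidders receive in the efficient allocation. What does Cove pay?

Efficient allocation: Umbra→Slot 3 ($104), Ember→Slot 7 ($69), Cove→Slot 6 ($119), Granite→Slot 2 ($118), Delta→Slot 1 ($135); total welfare W = $545.
Cove receives Slot 6 at value $119, so the others get W − 119 = $426.
Without Cove: best allocation of the remaining 4 bidders over all 5 slots is Umbra→Slot 6 ($119), Ember→Slot 7 ($69), Granite→Slot 2 ($118), Delta→Slot 1 ($135), total $441.
VCG payment = (others' best without Cove) − (others' welfare with Cove) = 441 − 426 = $15.

Cove pays $15.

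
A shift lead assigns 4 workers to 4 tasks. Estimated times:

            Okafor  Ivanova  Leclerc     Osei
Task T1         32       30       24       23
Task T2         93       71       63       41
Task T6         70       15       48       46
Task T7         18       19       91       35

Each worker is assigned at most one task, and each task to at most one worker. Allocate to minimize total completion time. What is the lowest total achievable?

This is the linear assignment problem.
Optimal: Okafor→Task T7 (18 min), Ivanova→Task T6 (15 min), Leclerc→Task T1 (24 min), Osei→Task T2 (41 min) — total 18+15+24+41 = 98 min.
Min-entry greedy (repeatedly take the single cheapest remaining cell) gives 119 min, worse by 21.
Swapping Okafor↔Osei (Okafor→Task T2 93 min, Osei→Task T7 35 min) adds 69.

Min total: 98 min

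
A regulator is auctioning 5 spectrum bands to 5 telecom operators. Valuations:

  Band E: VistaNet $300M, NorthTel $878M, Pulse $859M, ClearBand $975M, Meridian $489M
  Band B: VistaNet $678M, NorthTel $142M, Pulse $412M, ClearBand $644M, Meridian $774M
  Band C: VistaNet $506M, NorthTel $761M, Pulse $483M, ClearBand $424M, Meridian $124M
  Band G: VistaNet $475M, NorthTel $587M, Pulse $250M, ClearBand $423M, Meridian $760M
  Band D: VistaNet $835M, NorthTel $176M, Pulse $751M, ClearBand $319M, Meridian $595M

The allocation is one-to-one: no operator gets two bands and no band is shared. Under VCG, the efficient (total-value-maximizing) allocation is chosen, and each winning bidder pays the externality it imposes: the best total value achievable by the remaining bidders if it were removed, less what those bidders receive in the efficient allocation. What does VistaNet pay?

Efficient allocation: VistaNet→Band B ($678M), NorthTel→Band C ($761M), Pulse→Band D ($751M), ClearBand→Band E ($975M), Meridian→Band G ($760M); total welfare W = $3925M.
VistaNet receives Band B at value $678M, so the others get W − 678 = $3247M.
Without VistaNet: best allocation of the remaining 4 bidders over all 5 bands is NorthTel→Band C ($761M), Pulse→Band D ($751M), ClearBand→Band E ($975M), Meridian→Band B ($774M), total $3261M.
VCG payment = (others' best without VistaNet) − (others' welfare with VistaNet) = 3261 − 3247 = $14M.

VistaNet pays $14M.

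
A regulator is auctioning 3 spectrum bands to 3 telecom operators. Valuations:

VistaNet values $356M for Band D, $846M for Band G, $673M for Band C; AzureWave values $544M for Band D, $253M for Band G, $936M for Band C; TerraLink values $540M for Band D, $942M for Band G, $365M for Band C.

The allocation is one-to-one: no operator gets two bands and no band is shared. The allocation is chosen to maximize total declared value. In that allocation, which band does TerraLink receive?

TerraLink receives Band D.

Optimal: VistaNet→Band G ($846M), AzureWave→Band C ($936M), TerraLink→Band D ($540M) — total 846+936+540 = $2322M.
Max-entry greedy (repeatedly take the single best remaining cell) gives $2234M, worse by 88.
Next-best assignment: VistaNet→Band D, AzureWave→Band C, TerraLink→Band G = $2234M.
Checked against all permutations: $2322M is optimal.
TerraLink's own top band is Band G ($942M), but forcing TerraLink→Band G and reassigning the rest optimally gives only $2234M — worse by 88.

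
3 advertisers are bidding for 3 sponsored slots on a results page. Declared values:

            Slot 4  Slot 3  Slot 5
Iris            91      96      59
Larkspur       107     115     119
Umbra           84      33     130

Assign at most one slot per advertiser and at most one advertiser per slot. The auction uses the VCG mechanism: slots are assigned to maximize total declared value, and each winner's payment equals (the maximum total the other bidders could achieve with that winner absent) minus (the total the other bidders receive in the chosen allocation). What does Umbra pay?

Efficient allocation: Iris→Slot 4 ($91), Larkspur→Slot 3 ($115), Umbra→Slot 5 ($130); total welfare W = $336.
Umbra receives Slot 5 at value $130, so the others get W − 130 = $206.
Without Umbra: best allocation of the remaining 2 bidders over all 3 slots is Iris→Slot 3 ($96), Larkspur→Slot 5 ($119), total $215.
VCG payment = (others' best without Umbra) − (others' welfare with Umbra) = 215 − 206 = $9.

Umbra pays $9.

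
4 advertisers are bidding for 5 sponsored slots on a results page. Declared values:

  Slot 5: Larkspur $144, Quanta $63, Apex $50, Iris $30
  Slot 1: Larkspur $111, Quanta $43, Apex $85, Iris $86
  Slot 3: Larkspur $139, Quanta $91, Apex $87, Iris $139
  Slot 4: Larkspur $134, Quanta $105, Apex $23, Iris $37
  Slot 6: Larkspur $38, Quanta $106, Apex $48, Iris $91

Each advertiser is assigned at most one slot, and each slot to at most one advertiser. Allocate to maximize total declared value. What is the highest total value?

Max total: $474

Optimal: Larkspur→Slot 5 ($144), Quanta→Slot 6 ($106), Apex→Slot 1 ($85), Iris→Slot 3 ($139) — total 144+106+85+139 = $474.
Column-greedy (each slot in turn goes to its best remaining advertiser) gives $344, worse by 130.
Next-best assignment: Larkspur→Slot 5, Quanta→Slot 4, Apex→Slot 1, Iris→Slot 3 = $473.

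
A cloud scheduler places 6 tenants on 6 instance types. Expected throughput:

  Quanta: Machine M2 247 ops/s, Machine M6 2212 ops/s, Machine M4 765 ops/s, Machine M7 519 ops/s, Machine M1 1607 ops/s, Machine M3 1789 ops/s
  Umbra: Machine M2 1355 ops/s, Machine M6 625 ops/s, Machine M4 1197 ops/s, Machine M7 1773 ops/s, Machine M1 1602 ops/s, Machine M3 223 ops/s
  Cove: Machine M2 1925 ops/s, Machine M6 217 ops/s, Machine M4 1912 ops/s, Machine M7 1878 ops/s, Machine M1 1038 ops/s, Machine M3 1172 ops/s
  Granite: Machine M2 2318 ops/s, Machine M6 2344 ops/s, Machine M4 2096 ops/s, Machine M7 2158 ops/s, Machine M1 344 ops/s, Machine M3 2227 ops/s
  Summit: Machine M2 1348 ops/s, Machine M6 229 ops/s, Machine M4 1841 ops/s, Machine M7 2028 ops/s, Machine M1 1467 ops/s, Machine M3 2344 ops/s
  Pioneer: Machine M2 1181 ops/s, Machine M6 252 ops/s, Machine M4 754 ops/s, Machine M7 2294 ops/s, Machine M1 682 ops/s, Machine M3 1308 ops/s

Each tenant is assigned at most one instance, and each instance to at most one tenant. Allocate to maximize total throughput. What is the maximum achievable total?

Maximum total: 12682 ops/s

Optimal: Quanta→Machine M6 (2212 ops/s), Umbra→Machine M1 (1602 ops/s), Cove→Machine M4 (1912 ops/s), Granite→Machine M2 (2318 ops/s), Summit→Machine M3 (2344 ops/s), Pioneer→Machine M7 (2294 ops/s) — total 2212+1602+1912+2318+2344+2294 = 12682 ops/s.
Next-best assignment: Quanta→Machine M6, Umbra→Machine M1, Cove→Machine M2, Granite→Machine M4, Summit→Machine M3, Pioneer→Machine M7 = 12473 ops/s.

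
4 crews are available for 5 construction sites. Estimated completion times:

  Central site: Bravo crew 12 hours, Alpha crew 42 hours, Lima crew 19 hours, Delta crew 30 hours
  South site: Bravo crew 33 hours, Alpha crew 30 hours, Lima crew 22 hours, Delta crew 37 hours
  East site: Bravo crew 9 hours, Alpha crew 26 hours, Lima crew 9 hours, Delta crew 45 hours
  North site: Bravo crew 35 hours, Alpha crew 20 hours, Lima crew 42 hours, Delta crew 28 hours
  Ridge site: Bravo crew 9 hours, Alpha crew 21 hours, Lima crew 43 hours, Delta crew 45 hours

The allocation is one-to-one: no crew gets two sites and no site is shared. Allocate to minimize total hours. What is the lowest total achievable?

Treat this as an assignment problem: match each crew to one site.
Optimal: Bravo crew→Ridge site (9 hours), Alpha crew→North site (20 hours), Lima crew→East site (9 hours), Delta crew→Central site (30 hours) — total 9+20+9+30 = 68 hours.
Column-greedy (each site in turn goes to its cheapest remaining crew) gives 88 hours, worse by 20.
Next-best assignment: Bravo crew→Central site, Alpha crew→Ridge site, Lima crew→East site, Delta crew→North site = 70 hours.
No other one-to-one assignment undercuts 68 hours.

Min total: 68 hours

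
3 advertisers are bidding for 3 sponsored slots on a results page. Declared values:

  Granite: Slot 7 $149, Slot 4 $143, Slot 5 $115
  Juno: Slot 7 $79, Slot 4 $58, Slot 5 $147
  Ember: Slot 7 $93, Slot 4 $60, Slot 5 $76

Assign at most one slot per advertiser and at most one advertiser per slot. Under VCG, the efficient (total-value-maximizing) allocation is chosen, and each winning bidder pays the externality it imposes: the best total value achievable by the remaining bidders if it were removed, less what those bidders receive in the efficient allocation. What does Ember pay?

Ember pays $6.

Efficient allocation: Granite→Slot 4 ($143), Juno→Slot 5 ($147), Ember→Slot 7 ($93); total welfare W = $383.
Ember receives Slot 7 at value $93, so the others get W − 93 = $290.
Without Ember: best allocation of the remaining 2 bidders over all 3 slots is Granite→Slot 7 ($149), Juno→Slot 5 ($147), total $296.
VCG payment = (others' best without Ember) − (others' welfare with Ember) = 296 − 290 = $6.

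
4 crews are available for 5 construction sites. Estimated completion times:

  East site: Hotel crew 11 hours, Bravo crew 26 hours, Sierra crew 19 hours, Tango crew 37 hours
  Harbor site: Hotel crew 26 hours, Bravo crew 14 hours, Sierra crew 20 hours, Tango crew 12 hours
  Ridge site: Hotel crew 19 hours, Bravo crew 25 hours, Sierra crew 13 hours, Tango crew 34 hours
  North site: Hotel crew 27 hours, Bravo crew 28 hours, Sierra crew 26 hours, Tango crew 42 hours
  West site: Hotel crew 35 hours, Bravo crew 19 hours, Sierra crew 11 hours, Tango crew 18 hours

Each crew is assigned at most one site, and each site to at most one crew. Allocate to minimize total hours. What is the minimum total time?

Optimal: Hotel crew→East site (11 hours), Bravo crew→West site (19 hours), Sierra crew→Ridge site (13 hours), Tango crew→Harbor site (12 hours) — total 11+19+13+12 = 55 hours.
Row-greedy (each crew in turn takes its cheapest remaining site) gives 70 hours, worse by 15.
Next-best assignment: Hotel crew→East site, Bravo crew→Harbor site, Sierra crew→Ridge site, Tango crew→West site = 56 hours.
No other one-to-one assignment undercuts 55 hours.

Min total: 55 hours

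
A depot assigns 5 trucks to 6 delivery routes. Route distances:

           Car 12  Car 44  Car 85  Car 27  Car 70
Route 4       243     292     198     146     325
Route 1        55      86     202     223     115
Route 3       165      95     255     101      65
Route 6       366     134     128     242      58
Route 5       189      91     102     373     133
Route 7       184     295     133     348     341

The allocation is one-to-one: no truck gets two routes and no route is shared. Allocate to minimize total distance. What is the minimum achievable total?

Minimum total: 438 km

This is the linear assignment problem.
Optimal: Car 12→Route 1 (55 km), Car 44→Route 5 (91 km), Car 85→Route 7 (133 km), Car 27→Route 3 (101 km), Car 70→Route 6 (58 km) — total 55+91+133+101+58 = 438 km.
Row-greedy (each truck in turn takes its cheapest remaining route) gives 700 km, worse by 262.
Every other assignment is strictly worse.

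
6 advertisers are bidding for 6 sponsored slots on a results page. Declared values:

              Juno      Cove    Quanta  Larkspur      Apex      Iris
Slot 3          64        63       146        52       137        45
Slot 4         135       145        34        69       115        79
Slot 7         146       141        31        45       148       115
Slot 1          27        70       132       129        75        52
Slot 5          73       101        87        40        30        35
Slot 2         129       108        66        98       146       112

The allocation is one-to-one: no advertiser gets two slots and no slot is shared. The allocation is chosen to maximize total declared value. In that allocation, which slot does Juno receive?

Juno receives Slot 4.

This is a one-to-one assignment (maximum-weight bipartite matching).
Optimal: Juno→Slot 4 ($135), Cove→Slot 5 ($101), Quanta→Slot 3 ($146), Larkspur→Slot 1 ($129), Apex→Slot 2 ($146), Iris→Slot 7 ($115) — total 135+101+146+129+146+115 = $772.
Row-greedy (each advertiser in turn takes its best remaining slot) gives $747, worse by 25.
Next-best assignment: Juno→Slot 4, Cove→Slot 5, Quanta→Slot 3, Larkspur→Slot 1, Apex→Slot 7, Iris→Slot 2 = $771.
Swapping Quanta↔Iris (Quanta→Slot 7 $31, Iris→Slot 3 $45) loses 185.
No other one-to-one assignment exceeds $772.
Juno's own top slot is Slot 7 ($146), but forcing Juno→Slot 7 and reassigning the rest optimally gives only $756 — worse by 16.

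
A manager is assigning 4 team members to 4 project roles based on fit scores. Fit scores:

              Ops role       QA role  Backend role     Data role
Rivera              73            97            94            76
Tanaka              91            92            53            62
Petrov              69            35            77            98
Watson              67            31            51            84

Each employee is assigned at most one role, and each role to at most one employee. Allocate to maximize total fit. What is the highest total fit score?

Max total: 351 pts

Optimal: Rivera→Backend role (94 pts), Tanaka→QA role (92 pts), Petrov→Data role (98 pts), Watson→Ops role (67 pts) — total 94+92+98+67 = 351 pts.
Max-entry greedy (repeatedly take the single best remaining cell) gives 337 pts, worse by 14.
Every other assignment is strictly worse.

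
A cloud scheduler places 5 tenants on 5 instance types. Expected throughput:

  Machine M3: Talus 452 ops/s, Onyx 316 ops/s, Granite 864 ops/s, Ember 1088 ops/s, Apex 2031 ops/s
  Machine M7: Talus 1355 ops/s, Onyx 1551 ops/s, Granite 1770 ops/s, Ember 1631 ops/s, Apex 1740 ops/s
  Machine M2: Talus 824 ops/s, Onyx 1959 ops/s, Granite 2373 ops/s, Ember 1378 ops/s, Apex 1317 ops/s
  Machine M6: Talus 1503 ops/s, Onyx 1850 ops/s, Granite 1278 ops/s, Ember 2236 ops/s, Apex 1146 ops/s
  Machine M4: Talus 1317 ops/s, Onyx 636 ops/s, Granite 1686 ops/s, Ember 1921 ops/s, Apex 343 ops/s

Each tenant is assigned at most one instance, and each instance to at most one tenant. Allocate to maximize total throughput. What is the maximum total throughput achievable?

Treat this as an assignment problem: match each tenant to one instance.
Optimal: Talus→Machine M7 (1355 ops/s), Onyx→Machine M6 (1850 ops/s), Granite→Machine M2 (2373 ops/s), Ember→Machine M4 (1921 ops/s), Apex→Machine M3 (2031 ops/s) — total 1355+1850+2373+1921+2031 = 9530 ops/s.
Row-greedy (each tenant in turn takes its best remaining instance) gives 9184 ops/s, worse by 346.
Every other assignment is strictly worse.

Max total: 9530 ops/s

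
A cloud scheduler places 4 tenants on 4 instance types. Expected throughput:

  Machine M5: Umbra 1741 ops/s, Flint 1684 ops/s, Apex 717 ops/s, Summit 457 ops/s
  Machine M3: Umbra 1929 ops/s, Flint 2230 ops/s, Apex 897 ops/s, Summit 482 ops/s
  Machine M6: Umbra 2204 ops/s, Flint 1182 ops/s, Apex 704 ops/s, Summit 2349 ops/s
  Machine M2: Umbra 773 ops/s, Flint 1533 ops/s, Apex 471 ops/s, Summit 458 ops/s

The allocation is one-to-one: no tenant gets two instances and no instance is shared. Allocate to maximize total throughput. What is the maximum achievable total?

Max total: 6791 ops/s

This is a one-to-one assignment (maximum-weight bipartite matching).
Optimal: Umbra→Machine M5 (1741 ops/s), Flint→Machine M3 (2230 ops/s), Apex→Machine M2 (471 ops/s), Summit→Machine M6 (2349 ops/s) — total 1741+2230+471+2349 = 6791 ops/s.
Row-greedy (each tenant in turn takes its best remaining instance) gives 5609 ops/s, worse by 1182.
Next-best assignment: Umbra→Machine M3, Flint→Machine M2, Apex→Machine M5, Summit→Machine M6 = 6528 ops/s.
Swapping Apex↔Umbra (Apex→Machine M5 717 ops/s, Umbra→Machine M2 773 ops/s) loses 722.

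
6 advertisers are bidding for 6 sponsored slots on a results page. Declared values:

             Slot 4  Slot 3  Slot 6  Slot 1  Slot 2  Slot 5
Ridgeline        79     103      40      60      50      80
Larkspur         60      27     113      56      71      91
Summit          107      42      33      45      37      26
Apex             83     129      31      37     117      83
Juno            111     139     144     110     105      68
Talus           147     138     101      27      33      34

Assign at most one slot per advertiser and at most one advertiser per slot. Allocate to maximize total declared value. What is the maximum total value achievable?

Optimal: Ridgeline→Slot 5 ($80), Larkspur→Slot 6 ($113), Summit→Slot 4 ($107), Apex→Slot 2 ($117), Juno→Slot 1 ($110), Talus→Slot 3 ($138) — total 80+113+107+117+110+138 = $665.
Column-greedy (each slot in turn goes to its best remaining advertiser) gives $602, worse by 63.
Swapping Talus↔Ridgeline (Talus→Slot 5 $34, Ridgeline→Slot 3 $103) loses 81.
Checked against all permutations: $665 is optimal.

Max total: $665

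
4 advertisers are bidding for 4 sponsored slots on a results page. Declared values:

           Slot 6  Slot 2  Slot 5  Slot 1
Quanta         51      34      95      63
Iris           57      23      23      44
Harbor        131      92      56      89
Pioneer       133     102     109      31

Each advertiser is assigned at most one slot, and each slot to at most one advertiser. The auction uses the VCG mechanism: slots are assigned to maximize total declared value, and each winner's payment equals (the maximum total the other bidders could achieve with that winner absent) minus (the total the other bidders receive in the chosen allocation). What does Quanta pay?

Efficient allocation: Quanta→Slot 5 ($95), Iris→Slot 1 ($44), Harbor→Slot 6 ($131), Pioneer→Slot 2 ($102); total welfare W = $372.
Quanta receives Slot 5 at value $95, so the others get W − 95 = $277.
Without Quanta: best allocation of the remaining 3 bidders over all 4 slots is Iris→Slot 1 ($44), Harbor→Slot 6 ($131), Pioneer→Slot 5 ($109), total $284.
VCG payment = (others' best without Quanta) − (others' welfare with Quanta) = 284 − 277 = $7.

Quanta pays $7.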